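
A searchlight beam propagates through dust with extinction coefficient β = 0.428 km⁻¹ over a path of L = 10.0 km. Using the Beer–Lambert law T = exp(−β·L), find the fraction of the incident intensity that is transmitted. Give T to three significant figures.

0.0138

τ = β·L = 0.428 × 10.0 = 4.2800.
T = exp(−4.2800) = 0.0138.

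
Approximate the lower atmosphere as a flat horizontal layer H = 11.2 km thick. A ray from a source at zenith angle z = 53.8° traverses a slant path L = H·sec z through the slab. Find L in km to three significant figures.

sec z = 1/cos 53.8° = 1.6932.
L = 11.2 × 1.6932 = 18.964 km.

19.0 km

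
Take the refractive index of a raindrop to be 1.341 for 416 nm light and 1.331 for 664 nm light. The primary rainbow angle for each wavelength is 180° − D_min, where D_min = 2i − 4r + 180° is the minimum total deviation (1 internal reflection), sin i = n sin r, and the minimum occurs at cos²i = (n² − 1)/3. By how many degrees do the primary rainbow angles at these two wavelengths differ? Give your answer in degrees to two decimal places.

At 416 nm (n = 1.341): cos²i = 0.26609 → i = 58.946°, r = 39.705°, D_min = 139.071°, rainbow angle = 40.929°.
At 664 nm (n = 1.331): cos²i = 0.25719 → i = 59.527°, r = 40.356°, D_min = 137.630°, rainbow angle = 42.370°.
Angular width = |40.929° − 42.370°| = 1.441°.

1.44°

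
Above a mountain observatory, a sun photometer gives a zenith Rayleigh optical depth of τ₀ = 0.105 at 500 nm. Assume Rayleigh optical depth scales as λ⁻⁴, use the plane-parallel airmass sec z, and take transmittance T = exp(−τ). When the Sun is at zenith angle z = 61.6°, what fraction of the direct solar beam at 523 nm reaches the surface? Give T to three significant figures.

0.832

sec 61.6° = 2.1025.
τ = 0.105 × (500/523)⁴ × 2.1025 = 0.105 × 0.8354 × 2.1025 = 0.1844.
T = exp(−0.1844) = 0.8316.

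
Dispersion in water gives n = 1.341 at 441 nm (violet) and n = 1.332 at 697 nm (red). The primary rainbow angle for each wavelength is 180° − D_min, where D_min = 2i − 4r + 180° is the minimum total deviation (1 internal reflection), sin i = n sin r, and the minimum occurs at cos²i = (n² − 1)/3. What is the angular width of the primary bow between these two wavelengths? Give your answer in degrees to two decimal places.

1.29°

At 441 nm (n = 1.341): cos²i = 0.26609 → i = 58.946°, r = 39.705°, D_min = 139.071°, rainbow angle = 40.929°.
At 697 nm (n = 1.332): cos²i = 0.25807 → i = 59.469°, r = 40.290°, D_min = 137.776°, rainbow angle = 42.224°.
Angular width = |40.929° − 42.224°| = 1.295°.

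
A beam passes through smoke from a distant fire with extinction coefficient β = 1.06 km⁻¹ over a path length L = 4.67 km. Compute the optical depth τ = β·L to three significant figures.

τ = β·L = 1.06 × 4.67 = 4.9502.

4.95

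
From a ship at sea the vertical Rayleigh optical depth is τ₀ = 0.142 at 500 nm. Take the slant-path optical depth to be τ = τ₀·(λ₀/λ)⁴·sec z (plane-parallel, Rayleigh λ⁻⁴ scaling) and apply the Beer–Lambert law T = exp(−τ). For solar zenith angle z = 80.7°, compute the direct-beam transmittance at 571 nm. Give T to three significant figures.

sec 80.7° = 6.1880.
τ = 0.142 × (500/571)⁴ × 6.1880 = 0.142 × 0.5879 × 6.1880 = 0.5166.
T = exp(−0.5166) = 0.5965.

0.597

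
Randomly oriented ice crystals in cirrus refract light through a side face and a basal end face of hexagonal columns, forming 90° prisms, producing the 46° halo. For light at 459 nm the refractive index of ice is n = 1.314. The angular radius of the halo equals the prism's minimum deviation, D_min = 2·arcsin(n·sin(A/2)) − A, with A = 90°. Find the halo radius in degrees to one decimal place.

n·sin(A/2) = 1.314 × sin 45° = 1.314 × 0.7071 = 0.9291.
D_min = 2·arcsin(0.9291) − 90° = 2 × 68.301° − 90° = 46.602°.

46.6°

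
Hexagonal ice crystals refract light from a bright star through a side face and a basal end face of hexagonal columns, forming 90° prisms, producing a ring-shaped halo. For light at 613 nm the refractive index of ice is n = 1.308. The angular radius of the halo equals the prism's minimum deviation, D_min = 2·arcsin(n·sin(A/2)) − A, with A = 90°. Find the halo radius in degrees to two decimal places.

n·sin(A/2) = 1.308 × sin 45° = 1.308 × 0.7071 = 0.9249.
D_min = 2·arcsin(0.9249) − 90° = 2 × 67.653° − 90° = 45.305°.

45.31°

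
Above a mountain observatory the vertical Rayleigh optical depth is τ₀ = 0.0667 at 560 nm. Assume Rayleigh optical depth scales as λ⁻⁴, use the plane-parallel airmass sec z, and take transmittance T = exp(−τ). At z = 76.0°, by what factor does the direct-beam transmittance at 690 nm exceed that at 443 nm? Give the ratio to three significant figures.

Airmass: sec 76.0° = 4.1336.
τ(690 nm) = 0.0667 × (560/690)⁴ × 4.1336 = 0.0667 × 0.4339 × 4.1336 = 0.1196.
τ(443 nm) = 0.0667 × (560/443)⁴ × 4.1336 = 0.0667 × 2.5535 × 4.1336 = 0.7040.
T(690)/T(443) = exp(τ_B − τ_A) = exp(0.5844) = 1.7939.

1.79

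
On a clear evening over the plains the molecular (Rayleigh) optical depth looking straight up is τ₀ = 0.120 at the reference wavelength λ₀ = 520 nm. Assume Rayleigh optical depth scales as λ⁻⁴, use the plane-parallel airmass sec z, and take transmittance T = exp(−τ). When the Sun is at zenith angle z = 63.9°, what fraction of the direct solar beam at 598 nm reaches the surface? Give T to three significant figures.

0.856

sec 63.9° = 2.2730.
τ = 0.120 × (520/598)⁴ × 2.2730 = 0.120 × 0.5718 × 2.2730 = 0.1560.
T = exp(−0.1560) = 0.8556.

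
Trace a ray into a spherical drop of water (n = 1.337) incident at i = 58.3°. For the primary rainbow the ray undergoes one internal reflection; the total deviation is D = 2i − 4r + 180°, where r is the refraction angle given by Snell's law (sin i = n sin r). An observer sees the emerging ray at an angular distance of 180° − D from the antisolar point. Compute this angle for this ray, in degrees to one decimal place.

41.5°

sin r = sin 58.3° / 1.337 = 0.8508/1.337 = 0.6364; r = 39.52°.
D = 2·58.3° − 4·39.52° + 180° = 116.60° − 158.08° + 180° = 138.52°.
Angle from antisolar point = 180° − D = 41.48°.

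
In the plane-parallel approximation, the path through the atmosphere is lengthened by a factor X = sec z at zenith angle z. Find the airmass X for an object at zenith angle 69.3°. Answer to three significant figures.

X = sec z = 1/cos 69.3° = 1/0.3535 = 2.8291.

2.83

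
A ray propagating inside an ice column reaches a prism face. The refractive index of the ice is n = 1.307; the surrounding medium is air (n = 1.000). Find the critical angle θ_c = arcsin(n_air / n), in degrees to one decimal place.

49.9°

sin θ_c = n_air / n = 1.000 / 1.307 = 0.7651.
θ_c = arcsin(0.7651) = 49.92°.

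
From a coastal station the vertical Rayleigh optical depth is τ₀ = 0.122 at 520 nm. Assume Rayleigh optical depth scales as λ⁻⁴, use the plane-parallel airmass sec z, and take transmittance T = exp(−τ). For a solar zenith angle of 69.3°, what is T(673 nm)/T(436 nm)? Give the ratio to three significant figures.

Airmass: sec 69.3° = 2.8291.
τ(673 nm) = 0.122 × (520/673)⁴ × 2.8291 = 0.122 × 0.3564 × 2.8291 = 0.1230.
τ(436 nm) = 0.122 × (520/436)⁴ × 2.8291 = 0.122 × 2.0233 × 2.8291 = 0.6983.
T(673)/T(436) = exp(τ_B − τ_A) = exp(0.5753) = 1.7777.

1.78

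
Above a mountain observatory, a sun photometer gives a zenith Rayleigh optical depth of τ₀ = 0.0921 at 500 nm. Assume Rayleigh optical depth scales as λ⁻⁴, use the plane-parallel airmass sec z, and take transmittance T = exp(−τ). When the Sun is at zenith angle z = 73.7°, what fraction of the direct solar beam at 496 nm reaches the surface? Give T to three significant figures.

0.713

sec 73.7° = 3.5629.
τ = 0.0921 × (500/496)⁴ × 3.5629 = 0.0921 × 1.0327 × 3.5629 = 0.3389.
T = exp(−0.3389) = 0.7126.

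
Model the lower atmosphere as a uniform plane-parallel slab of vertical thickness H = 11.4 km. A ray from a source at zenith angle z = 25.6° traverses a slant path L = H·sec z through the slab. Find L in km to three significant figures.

12.6 km

sec z = 1/cos 25.6° = 1.1089.
L = 11.4 × 1.1089 = 12.641 km.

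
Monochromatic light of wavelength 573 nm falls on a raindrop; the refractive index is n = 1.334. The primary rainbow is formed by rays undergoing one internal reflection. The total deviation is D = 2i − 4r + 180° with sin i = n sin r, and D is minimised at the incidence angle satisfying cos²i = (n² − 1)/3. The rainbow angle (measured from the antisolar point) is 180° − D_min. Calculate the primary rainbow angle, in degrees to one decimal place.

41.9°

cos²i = (1.77956 − 1)/3 = 0.25985; i = arccos(0.50976) = 59.352°.
sin r = sin 59.352°/1.334 = 0.64492; r = 40.159°.
D_min = 2·59.352° − 4·40.159° + 180° = 138.067°.
Rainbow angle = 180° − D_min = 41.933°.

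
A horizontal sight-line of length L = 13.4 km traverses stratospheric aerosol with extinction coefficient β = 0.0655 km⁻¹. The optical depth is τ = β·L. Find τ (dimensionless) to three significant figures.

0.878

τ = β·L = 0.0655 × 13.4 = 0.8777.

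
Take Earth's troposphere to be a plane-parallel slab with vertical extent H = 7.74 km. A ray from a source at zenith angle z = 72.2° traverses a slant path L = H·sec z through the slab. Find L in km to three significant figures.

25.3 km

sec z = 1/cos 72.2° = 3.2712.
L = 7.74 × 3.2712 = 25.319 km.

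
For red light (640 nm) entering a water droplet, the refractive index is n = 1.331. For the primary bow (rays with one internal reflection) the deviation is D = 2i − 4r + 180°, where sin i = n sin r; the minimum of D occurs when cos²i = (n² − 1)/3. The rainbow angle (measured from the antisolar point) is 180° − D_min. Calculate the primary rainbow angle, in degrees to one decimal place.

cos²i = (1.77156 − 1)/3 = 0.25719; i = arccos(0.50714) = 59.527°.
sin r = sin 59.527°/1.331 = 0.64753; r = 40.356°.
D_min = 2·59.527° − 4·40.356° + 180° = 137.630°.
Rainbow angle = 180° − D_min = 42.370°.

42.4°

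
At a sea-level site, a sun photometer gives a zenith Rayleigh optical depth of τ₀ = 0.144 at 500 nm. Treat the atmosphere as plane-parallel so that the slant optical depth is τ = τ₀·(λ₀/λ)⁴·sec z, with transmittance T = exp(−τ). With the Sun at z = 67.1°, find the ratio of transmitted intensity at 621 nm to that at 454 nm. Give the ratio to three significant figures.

1.48

Airmass: sec 67.1° = 2.5699.
τ(621 nm) = 0.144 × (500/621)⁴ × 2.5699 = 0.144 × 0.4203 × 2.5699 = 0.1555.
τ(454 nm) = 0.144 × (500/454)⁴ × 2.5699 = 0.144 × 1.4711 × 2.5699 = 0.5444.
T(621)/T(454) = exp(τ_B − τ_A) = exp(0.3889) = 1.4754.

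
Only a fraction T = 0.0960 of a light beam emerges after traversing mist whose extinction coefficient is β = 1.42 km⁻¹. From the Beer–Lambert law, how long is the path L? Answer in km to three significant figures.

1.65 km

Beer–Lambert: T = exp(−βL) ⇒ L = −ln(T)/β = −ln(0.0960)/1.42 = 2.3434/1.42 = 1.65 km.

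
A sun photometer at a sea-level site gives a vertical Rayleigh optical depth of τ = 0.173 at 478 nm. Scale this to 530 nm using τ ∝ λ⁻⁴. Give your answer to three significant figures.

τ(530 nm) = τ(478 nm) × (478/530)⁴ = 0.173 × (0.9019)⁴ = 0.173 × 0.6616 = 0.1145.

0.114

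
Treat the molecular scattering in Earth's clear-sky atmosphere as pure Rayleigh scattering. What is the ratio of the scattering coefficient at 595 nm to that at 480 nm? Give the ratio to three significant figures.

0.424

Rayleigh scattering ∝ λ⁻⁴, so the ratio of coefficients is the inverse fourth power of the wavelength ratio.
σ(595)/σ(480) = (480/595)⁴ = (0.8067)⁴ = 0.4235.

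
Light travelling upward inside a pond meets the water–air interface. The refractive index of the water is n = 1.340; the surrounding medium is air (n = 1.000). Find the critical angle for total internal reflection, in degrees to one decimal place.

sin θ_c = n_air / n = 1.000 / 1.340 = 0.7463.
θ_c = arcsin(0.7463) = 48.27°.

48.3°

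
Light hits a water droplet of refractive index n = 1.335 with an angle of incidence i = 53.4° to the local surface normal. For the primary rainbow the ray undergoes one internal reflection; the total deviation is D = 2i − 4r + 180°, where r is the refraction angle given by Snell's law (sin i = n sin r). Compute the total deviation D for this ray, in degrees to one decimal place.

138.9°

sin r = sin 53.4° / 1.335 = 0.8028/1.335 = 0.6014; r = 36.97°.
D = 2·53.4° − 4·36.97° + 180° = 106.80° − 147.87° + 180° = 138.93°.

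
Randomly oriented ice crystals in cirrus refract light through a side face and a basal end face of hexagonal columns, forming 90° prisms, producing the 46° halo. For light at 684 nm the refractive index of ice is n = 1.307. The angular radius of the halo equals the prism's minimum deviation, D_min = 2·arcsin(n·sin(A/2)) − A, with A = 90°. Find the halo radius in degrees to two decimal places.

n·sin(A/2) = 1.307 × sin 45° = 1.307 × 0.7071 = 0.9242.
D_min = 2·arcsin(0.9242) − 90° = 2 × 67.546° − 90° = 45.093°.

45.09°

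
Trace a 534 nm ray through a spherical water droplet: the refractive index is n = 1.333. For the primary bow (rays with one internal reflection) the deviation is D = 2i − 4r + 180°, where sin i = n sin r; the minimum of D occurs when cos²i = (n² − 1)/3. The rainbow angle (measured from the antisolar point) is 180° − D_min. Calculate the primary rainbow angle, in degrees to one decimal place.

42.1°

cos²i = (1.77689 − 1)/3 = 0.25896; i = arccos(0.50888) = 59.410°.
sin r = sin 59.410°/1.333 = 0.64579; r = 40.225°.
D_min = 2·59.410° − 4·40.225° + 180° = 137.922°.
Rainbow angle = 180° − D_min = 42.078°.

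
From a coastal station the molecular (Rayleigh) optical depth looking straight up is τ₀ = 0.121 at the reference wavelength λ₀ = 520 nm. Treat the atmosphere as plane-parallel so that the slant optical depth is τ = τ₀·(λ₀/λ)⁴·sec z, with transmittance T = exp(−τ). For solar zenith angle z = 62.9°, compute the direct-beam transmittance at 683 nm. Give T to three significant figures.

0.915

sec 62.9° = 2.1952.
τ = 0.121 × (520/683)⁴ × 2.1952 = 0.121 × 0.3360 × 2.1952 = 0.0892.
T = exp(−0.0892) = 0.9146.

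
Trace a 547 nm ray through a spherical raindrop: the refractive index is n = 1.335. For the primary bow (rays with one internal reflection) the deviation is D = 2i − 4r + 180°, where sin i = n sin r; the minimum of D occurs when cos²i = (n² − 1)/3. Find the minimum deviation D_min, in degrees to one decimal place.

cos²i = (1.78222 − 1)/3 = 0.26074; i = arccos(0.51063) = 59.294°.
sin r = sin 59.294°/1.335 = 0.64405; r = 40.094°.
D_min = 2·59.294° − 4·40.094° + 180° = 138.212°.

138.2°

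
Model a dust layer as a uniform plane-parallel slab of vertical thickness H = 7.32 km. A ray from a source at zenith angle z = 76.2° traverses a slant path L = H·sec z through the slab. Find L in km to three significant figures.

30.7 km

sec z = 1/cos 76.2° = 4.1923.
L = 7.32 × 4.1923 = 30.688 km.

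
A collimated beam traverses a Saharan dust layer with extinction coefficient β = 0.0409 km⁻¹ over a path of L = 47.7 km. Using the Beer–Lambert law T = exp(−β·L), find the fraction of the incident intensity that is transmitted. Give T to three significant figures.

τ = β·L = 0.0409 × 47.7 = 1.9509.
T = exp(−1.9509) = 0.1421.

0.142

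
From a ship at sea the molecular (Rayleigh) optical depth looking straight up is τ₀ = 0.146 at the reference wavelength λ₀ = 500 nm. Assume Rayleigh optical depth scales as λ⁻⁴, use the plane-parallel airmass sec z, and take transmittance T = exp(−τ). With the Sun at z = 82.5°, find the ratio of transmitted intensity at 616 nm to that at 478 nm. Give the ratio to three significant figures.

2.35

Airmass: sec 82.5° = 7.6613.
τ(616 nm) = 0.146 × (500/616)⁴ × 7.6613 = 0.146 × 0.4341 × 7.6613 = 0.4855.
τ(478 nm) = 0.146 × (500/478)⁴ × 7.6613 = 0.146 × 1.1972 × 7.6613 = 1.3391.
T(616)/T(478) = exp(τ_B − τ_A) = exp(0.8536) = 2.3481.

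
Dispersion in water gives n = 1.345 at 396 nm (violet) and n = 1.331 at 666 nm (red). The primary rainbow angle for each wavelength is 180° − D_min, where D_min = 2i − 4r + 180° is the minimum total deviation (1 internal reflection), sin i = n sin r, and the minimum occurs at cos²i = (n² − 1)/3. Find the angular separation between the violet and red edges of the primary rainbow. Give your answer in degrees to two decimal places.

At 396 nm (n = 1.345): cos²i = 0.26967 → i = 58.715°, r = 39.448°, D_min = 139.635°, rainbow angle = 40.365°.
At 666 nm (n = 1.331): cos²i = 0.25719 → i = 59.527°, r = 40.356°, D_min = 137.630°, rainbow angle = 42.370°.
Angular width = |40.365° − 42.370°| = 2.005°.

2.01°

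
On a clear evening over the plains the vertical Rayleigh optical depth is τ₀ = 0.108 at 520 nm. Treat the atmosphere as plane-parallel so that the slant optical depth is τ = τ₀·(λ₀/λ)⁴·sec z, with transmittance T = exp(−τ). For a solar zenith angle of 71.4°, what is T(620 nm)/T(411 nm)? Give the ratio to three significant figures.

Airmass: sec 71.4° = 3.1352.
τ(620 nm) = 0.108 × (520/620)⁴ × 3.1352 = 0.108 × 0.4948 × 3.1352 = 0.1675.
τ(411 nm) = 0.108 × (520/411)⁴ × 3.1352 = 0.108 × 2.5624 × 3.1352 = 0.8676.
T(620)/T(411) = exp(τ_B − τ_A) = exp(0.7001) = 2.0139.

2.01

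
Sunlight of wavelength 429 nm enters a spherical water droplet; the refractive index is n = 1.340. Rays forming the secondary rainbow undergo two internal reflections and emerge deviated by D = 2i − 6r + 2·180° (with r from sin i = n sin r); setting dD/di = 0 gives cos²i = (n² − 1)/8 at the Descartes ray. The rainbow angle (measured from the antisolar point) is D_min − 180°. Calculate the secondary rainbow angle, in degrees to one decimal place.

cos²i = (1.79560 − 1)/8 = 0.09945; i = arccos(0.31536) = 71.618°.
sin r = sin 71.618°/1.340 = 0.70819; r = 45.088°.
D_min = 2·71.618° − 6·45.088° + 360° = 232.709°.
Rainbow angle = D_min − 180° = 52.709°.

52.7°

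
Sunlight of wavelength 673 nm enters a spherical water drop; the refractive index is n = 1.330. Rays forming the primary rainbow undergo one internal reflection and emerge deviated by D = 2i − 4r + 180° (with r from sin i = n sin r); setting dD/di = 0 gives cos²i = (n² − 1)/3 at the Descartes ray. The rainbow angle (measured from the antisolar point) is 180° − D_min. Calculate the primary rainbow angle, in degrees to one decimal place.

cos²i = (1.76890 − 1)/3 = 0.25630; i = arccos(0.50626) = 59.585°.
sin r = sin 59.585°/1.330 = 0.64841; r = 40.422°.
D_min = 2·59.585° − 4·40.422° + 180° = 137.484°.
Rainbow angle = 180° − D_min = 42.516°.

42.5°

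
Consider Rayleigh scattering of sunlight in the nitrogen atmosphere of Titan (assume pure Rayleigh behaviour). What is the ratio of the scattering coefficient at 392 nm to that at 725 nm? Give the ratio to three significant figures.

Rayleigh scattering ∝ λ⁻⁴, so the ratio of coefficients is the inverse fourth power of the wavelength ratio.
σ(392)/σ(725) = (725/392)⁴ = (1.8495)⁴ = 11.7.

11.7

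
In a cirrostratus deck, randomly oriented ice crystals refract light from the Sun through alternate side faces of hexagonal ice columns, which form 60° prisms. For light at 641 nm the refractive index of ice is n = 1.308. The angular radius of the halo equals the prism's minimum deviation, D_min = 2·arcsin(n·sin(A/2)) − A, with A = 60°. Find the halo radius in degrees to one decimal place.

21.7°

n·sin(A/2) = 1.308 × sin 30° = 1.308 × 0.5000 = 0.6540.
D_min = 2·arcsin(0.6540) − 60° = 2 × 40.844° − 60° = 21.688°.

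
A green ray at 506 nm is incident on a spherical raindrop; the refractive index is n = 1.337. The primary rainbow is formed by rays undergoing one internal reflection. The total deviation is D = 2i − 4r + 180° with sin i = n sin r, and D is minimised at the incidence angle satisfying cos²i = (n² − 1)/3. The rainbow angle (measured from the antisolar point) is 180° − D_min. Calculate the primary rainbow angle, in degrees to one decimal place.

41.5°

cos²i = (1.78757 − 1)/3 = 0.26252; i = arccos(0.51237) = 59.178°.
sin r = sin 59.178°/1.337 = 0.64231; r = 39.964°.
D_min = 2·59.178° − 4·39.964° + 180° = 138.500°.
Rainbow angle = 180° − D_min = 41.500°.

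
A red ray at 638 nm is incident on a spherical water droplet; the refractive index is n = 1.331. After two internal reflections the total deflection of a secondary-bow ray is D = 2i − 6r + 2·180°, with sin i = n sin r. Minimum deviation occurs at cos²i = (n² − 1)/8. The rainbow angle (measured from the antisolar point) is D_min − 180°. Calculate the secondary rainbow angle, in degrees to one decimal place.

50.4°

cos²i = (1.77156 − 1)/8 = 0.09645; i = arccos(0.31056) = 71.907°.
sin r = sin 71.907°/1.331 = 0.71417; r = 45.575°.
D_min = 2·71.907° − 6·45.575° + 360° = 230.365°.
Rainbow angle = D_min − 180° = 50.365°.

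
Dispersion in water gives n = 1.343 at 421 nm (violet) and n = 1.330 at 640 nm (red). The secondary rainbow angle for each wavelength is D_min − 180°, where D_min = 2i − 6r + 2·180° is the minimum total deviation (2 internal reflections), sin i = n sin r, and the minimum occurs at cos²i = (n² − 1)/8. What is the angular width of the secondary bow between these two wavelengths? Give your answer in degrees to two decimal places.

At 421 nm (n = 1.343): cos²i = 0.10046 → i = 71.522°, r = 44.928°, D_min = 233.478°, rainbow angle = 53.478°.
At 640 nm (n = 1.330): cos²i = 0.09611 → i = 71.940°, r = 45.630°, D_min = 230.101°, rainbow angle = 50.101°.
Angular width = |53.478° − 50.101°| = 3.377°.

3.38°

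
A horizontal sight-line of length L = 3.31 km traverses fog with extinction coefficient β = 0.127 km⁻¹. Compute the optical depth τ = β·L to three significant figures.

τ = β·L = 0.127 × 3.31 = 0.4204.

0.420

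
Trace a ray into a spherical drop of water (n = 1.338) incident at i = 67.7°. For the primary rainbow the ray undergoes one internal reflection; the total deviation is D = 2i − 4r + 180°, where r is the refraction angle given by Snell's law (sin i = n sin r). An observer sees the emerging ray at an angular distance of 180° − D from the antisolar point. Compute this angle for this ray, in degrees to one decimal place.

sin r = sin 67.7° / 1.338 = 0.9252/1.338 = 0.6915; r = 43.75°.
D = 2·67.7° − 4·43.75° + 180° = 135.40° − 174.99° + 180° = 140.41°.
Angle from antisolar point = 180° − D = 39.59°.

39.6°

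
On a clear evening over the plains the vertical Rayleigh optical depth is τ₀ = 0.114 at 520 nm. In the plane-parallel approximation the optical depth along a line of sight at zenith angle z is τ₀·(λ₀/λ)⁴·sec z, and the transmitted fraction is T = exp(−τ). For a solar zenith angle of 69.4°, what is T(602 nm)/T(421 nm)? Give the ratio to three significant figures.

1.77

Airmass: sec 69.4° = 2.8422.
τ(602 nm) = 0.114 × (520/602)⁴ × 2.8422 = 0.114 × 0.5567 × 2.8422 = 0.1804.
τ(421 nm) = 0.114 × (520/421)⁴ × 2.8422 = 0.114 × 2.3275 × 2.8422 = 0.7541.
T(602)/T(421) = exp(τ_B − τ_A) = exp(0.5737) = 1.7749.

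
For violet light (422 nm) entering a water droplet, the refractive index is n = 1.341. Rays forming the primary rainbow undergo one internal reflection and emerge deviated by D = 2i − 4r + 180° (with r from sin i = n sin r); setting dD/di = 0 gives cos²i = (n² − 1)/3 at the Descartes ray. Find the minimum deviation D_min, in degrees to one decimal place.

cos²i = (1.79828 − 1)/3 = 0.26609; i = arccos(0.51584) = 58.946°.
sin r = sin 58.946°/1.341 = 0.63884; r = 39.705°.
D_min = 2·58.946° − 4·39.705° + 180° = 139.071°.

139.1°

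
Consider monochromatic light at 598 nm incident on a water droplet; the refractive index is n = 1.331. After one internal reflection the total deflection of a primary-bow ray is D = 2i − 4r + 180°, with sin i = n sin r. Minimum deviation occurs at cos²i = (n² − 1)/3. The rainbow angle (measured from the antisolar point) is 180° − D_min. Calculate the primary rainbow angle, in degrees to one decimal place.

cos²i = (1.77156 − 1)/3 = 0.25719; i = arccos(0.50714) = 59.527°.
sin r = sin 59.527°/1.331 = 0.64753; r = 40.356°.
D_min = 2·59.527° − 4·40.356° + 180° = 137.630°.
Rainbow angle = 180° − D_min = 42.370°.

42.4°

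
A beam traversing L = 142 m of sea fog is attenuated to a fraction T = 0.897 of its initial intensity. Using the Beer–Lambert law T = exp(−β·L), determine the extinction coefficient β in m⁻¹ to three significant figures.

Beer–Lambert: T = exp(−βL) ⇒ β = −ln(T)/L = −ln(0.897)/142 = 0.1087/142 = 0.0007655 m⁻¹.

0.000765 m⁻¹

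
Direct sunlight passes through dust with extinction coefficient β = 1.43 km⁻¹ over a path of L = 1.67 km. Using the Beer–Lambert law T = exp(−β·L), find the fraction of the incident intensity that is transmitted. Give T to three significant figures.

0.0918

τ = β·L = 1.43 × 1.67 = 2.3881.
T = exp(−2.3881) = 0.0918.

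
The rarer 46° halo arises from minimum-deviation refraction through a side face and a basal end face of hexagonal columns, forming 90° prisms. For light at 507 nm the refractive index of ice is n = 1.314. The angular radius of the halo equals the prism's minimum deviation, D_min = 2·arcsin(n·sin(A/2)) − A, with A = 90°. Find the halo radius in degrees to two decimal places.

n·sin(A/2) = 1.314 × sin 45° = 1.314 × 0.7071 = 0.9291.
D_min = 2·arcsin(0.9291) − 90° = 2 × 68.301° − 90° = 46.602°.

46.60°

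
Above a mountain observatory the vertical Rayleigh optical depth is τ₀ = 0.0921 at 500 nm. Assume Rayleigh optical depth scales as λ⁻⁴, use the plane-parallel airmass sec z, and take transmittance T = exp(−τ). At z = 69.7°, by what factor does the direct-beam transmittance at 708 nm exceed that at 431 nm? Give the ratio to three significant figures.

1.51

Airmass: sec 69.7° = 2.8824.
τ(708 nm) = 0.0921 × (500/708)⁴ × 2.8824 = 0.0921 × 0.2487 × 2.8824 = 0.0660.
τ(431 nm) = 0.0921 × (500/431)⁴ × 2.8824 = 0.0921 × 1.8112 × 2.8824 = 0.4808.
T(708)/T(431) = exp(τ_B − τ_A) = exp(0.4148) = 1.5140.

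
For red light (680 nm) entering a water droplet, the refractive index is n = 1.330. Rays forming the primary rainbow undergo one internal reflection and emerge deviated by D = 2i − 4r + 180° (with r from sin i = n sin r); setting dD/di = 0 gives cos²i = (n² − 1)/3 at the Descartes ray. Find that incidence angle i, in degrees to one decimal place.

59.6°

cos²i = (1.330² − 1)/3 = (1.76890 − 1)/3 = 0.25630.
cos i = 0.50626, so i = 59.585°.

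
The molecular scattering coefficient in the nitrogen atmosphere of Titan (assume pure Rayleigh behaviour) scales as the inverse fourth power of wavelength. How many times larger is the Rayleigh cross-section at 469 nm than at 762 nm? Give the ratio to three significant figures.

Rayleigh scattering ∝ λ⁻⁴, so the ratio of coefficients is the inverse fourth power of the wavelength ratio.
σ(469)/σ(762) = (762/469)⁴ = (1.6247)⁴ = 6.968.

6.97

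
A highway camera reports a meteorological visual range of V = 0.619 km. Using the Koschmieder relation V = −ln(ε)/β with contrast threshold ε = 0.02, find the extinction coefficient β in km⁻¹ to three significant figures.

6.32 km⁻¹

β = −ln(0.02) / V = 3.912 / 0.619 = 6.3199 km⁻¹.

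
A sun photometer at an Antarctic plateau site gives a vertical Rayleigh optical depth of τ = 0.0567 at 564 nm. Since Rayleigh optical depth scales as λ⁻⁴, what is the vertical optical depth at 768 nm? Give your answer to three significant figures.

0.0165

τ(768 nm) = τ(564 nm) × (564/768)⁴ = 0.0567 × (0.7344)⁴ = 0.0567 × 0.2909 = 0.0165.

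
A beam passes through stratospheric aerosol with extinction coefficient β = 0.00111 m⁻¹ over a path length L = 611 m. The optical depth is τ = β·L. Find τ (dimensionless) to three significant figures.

τ = β·L = 0.00111 × 611 = 0.6782.

0.678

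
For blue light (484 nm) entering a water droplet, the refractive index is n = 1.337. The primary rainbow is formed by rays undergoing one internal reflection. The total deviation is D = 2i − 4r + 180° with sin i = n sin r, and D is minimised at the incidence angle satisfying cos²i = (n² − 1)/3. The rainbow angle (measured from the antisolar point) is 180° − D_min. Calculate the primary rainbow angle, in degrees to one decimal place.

41.5°

cos²i = (1.78757 − 1)/3 = 0.26252; i = arccos(0.51237) = 59.178°.
sin r = sin 59.178°/1.337 = 0.64231; r = 39.964°.
D_min = 2·59.178° − 4·39.964° + 180° = 138.500°.
Rainbow angle = 180° − D_min = 41.500°.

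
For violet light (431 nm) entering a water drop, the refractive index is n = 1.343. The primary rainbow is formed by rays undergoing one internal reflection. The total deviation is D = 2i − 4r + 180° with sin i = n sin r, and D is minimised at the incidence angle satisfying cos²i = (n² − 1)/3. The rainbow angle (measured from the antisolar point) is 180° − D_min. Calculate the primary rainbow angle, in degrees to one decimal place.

40.6°

cos²i = (1.80365 − 1)/3 = 0.26788; i = arccos(0.51757) = 58.830°.
sin r = sin 58.830°/1.343 = 0.63711; r = 39.577°.
D_min = 2·58.830° − 4·39.577° + 180° = 139.354°.
Rainbow angle = 180° − D_min = 40.646°.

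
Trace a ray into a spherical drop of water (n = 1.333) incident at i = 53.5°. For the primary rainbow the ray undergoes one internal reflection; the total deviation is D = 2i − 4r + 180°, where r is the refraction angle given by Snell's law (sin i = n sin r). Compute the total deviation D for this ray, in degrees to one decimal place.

sin r = sin 53.5° / 1.333 = 0.8039/1.333 = 0.6030; r = 37.09°.
D = 2·53.5° − 4·37.09° + 180° = 107.00° − 148.35° + 180° = 138.65°.

138.6°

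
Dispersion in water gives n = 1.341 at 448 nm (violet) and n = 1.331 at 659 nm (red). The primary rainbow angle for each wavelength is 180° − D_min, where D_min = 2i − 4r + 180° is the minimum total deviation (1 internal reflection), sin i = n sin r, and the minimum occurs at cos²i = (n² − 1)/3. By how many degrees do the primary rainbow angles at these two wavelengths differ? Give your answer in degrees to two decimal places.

At 448 nm (n = 1.341): cos²i = 0.26609 → i = 58.946°, r = 39.705°, D_min = 139.071°, rainbow angle = 40.929°.
At 659 nm (n = 1.331): cos²i = 0.25719 → i = 59.527°, r = 40.356°, D_min = 137.630°, rainbow angle = 42.370°.
Angular width = |40.929° − 42.370°| = 1.441°.

1.44°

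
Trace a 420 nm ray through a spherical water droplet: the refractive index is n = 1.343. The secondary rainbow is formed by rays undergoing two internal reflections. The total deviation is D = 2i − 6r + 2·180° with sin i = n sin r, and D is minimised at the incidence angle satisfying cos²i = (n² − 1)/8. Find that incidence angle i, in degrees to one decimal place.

cos²i = (1.343² − 1)/8 = (1.80365 − 1)/8 = 0.10046.
cos i = 0.31695, so i = 71.522°.

71.5°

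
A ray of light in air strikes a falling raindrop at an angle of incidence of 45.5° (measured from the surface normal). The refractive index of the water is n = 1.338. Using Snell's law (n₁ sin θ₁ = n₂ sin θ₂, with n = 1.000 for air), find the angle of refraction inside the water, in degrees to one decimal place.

32.2°

Snell: sin θ_r = sin θ_i / n = sin 45.5° / 1.338 = 0.7133 / 1.338 = 0.5331.
θ_r = arcsin(0.5331) = 32.21°.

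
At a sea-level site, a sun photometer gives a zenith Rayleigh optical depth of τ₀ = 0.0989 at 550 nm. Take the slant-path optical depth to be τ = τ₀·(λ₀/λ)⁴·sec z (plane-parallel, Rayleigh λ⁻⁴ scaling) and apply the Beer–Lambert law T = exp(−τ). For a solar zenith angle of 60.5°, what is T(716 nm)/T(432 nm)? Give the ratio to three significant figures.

1.58

Airmass: sec 60.5° = 2.0308.
τ(716 nm) = 0.0989 × (550/716)⁴ × 2.0308 = 0.0989 × 0.3482 × 2.0308 = 0.0699.
τ(432 nm) = 0.0989 × (550/432)⁴ × 2.0308 = 0.0989 × 2.6273 × 2.0308 = 0.5277.
T(716)/T(432) = exp(τ_B − τ_A) = exp(0.4578) = 1.5805.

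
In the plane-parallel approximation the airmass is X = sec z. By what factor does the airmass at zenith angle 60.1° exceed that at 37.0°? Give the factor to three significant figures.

1.60

X(60.1°)/X(37.0°) = sec 60.1° / sec 37.0° = cos 37.0° / cos 60.1° = 0.7986/0.4985 = 1.6021.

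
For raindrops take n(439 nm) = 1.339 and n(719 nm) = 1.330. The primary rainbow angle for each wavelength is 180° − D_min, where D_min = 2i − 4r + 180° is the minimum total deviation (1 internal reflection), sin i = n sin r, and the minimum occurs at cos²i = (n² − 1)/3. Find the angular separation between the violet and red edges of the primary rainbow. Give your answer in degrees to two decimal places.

1.30°

At 439 nm (n = 1.339): cos²i = 0.26431 → i = 59.062°, r = 39.834°, D_min = 138.786°, rainbow angle = 41.214°.
At 719 nm (n = 1.330): cos²i = 0.25630 → i = 59.585°, r = 40.422°, D_min = 137.484°, rainbow angle = 42.516°.
Angular width = |41.214° − 42.516°| = 1.303°.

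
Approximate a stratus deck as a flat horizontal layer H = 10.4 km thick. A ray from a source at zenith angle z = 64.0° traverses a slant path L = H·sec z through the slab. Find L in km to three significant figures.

sec z = 1/cos 64.0° = 2.2812.
L = 10.4 × 2.2812 = 23.724 km.

23.7 km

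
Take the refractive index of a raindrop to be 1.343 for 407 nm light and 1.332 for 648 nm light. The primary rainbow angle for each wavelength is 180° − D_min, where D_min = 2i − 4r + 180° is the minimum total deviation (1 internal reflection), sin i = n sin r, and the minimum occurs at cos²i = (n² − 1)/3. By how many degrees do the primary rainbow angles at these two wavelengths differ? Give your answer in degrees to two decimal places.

1.58°

At 407 nm (n = 1.343): cos²i = 0.26788 → i = 58.830°, r = 39.577°, D_min = 139.354°, rainbow angle = 40.646°.
At 648 nm (n = 1.332): cos²i = 0.25807 → i = 59.469°, r = 40.290°, D_min = 137.776°, rainbow angle = 42.224°.
Angular width = |40.646° − 42.224°| = 1.578°.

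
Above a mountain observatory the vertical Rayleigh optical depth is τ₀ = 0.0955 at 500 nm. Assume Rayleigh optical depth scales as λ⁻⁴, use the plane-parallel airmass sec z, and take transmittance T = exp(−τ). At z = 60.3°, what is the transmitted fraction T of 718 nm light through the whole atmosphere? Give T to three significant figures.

0.956

sec 60.3° = 2.0183.
τ = 0.0955 × (500/718)⁴ × 2.0183 = 0.0955 × 0.2352 × 2.0183 = 0.0453.
T = exp(−0.0453) = 0.9557.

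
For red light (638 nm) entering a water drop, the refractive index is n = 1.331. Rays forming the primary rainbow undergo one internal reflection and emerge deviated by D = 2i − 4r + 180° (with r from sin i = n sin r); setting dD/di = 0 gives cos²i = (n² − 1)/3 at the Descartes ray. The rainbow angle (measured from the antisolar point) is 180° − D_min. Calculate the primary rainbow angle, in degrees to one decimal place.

cos²i = (1.77156 − 1)/3 = 0.25719; i = arccos(0.50714) = 59.527°.
sin r = sin 59.527°/1.331 = 0.64753; r = 40.356°.
D_min = 2·59.527° − 4·40.356° + 180° = 137.630°.
Rainbow angle = 180° − D_min = 42.370°.

42.4°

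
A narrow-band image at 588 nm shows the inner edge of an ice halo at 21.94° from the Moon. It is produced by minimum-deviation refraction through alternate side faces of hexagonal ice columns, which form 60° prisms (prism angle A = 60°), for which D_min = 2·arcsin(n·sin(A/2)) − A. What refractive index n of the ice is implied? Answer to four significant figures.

1.311

Rearranging: n = sin((D_min + A)/2) / sin(A/2).
(D_min + A)/2 = (21.94° + 60°)/2 = 40.970°.
n = sin 40.970° / sin 30° = 0.6557 / 0.5000 = 1.3113.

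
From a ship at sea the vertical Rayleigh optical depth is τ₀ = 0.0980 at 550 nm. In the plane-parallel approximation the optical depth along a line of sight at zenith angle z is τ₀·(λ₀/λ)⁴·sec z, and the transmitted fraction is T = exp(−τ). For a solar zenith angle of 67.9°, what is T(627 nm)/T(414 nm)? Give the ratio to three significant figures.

Airmass: sec 67.9° = 2.6580.
τ(627 nm) = 0.0980 × (550/627)⁴ × 2.6580 = 0.0980 × 0.5921 × 2.6580 = 0.1542.
τ(414 nm) = 0.0980 × (550/414)⁴ × 2.6580 = 0.0980 × 3.1149 × 2.6580 = 0.8114.
T(627)/T(414) = exp(τ_B − τ_A) = exp(0.6572) = 1.9293.

1.93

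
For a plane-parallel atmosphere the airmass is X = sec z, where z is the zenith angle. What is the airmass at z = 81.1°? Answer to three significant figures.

6.46

X = sec z = 1/cos 81.1° = 1/0.1547 = 6.4637.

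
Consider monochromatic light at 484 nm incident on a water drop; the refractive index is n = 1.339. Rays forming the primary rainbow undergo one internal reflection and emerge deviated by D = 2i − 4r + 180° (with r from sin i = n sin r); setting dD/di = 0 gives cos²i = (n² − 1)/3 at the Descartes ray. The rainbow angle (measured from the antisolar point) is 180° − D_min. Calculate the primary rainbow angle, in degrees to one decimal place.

41.2°

cos²i = (1.79292 − 1)/3 = 0.26431; i = arccos(0.51411) = 59.062°.
sin r = sin 59.062°/1.339 = 0.64057; r = 39.834°.
D_min = 2·59.062° − 4·39.834° + 180° = 138.786°.
Rainbow angle = 180° − D_min = 41.214°.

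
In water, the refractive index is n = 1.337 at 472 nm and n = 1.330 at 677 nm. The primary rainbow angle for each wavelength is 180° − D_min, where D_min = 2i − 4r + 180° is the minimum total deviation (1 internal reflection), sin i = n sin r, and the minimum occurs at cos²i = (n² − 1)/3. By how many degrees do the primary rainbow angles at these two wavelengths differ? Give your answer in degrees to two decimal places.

1.02°

At 472 nm (n = 1.337): cos²i = 0.26252 → i = 59.178°, r = 39.964°, D_min = 138.500°, rainbow angle = 41.500°.
At 677 nm (n = 1.330): cos²i = 0.25630 → i = 59.585°, r = 40.422°, D_min = 137.484°, rainbow angle = 42.516°.
Angular width = |41.500° − 42.516°| = 1.016°.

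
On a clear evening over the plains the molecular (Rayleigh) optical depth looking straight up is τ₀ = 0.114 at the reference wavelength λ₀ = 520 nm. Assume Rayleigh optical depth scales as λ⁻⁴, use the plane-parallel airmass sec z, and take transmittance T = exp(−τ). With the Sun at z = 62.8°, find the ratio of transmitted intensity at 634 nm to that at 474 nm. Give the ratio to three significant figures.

Airmass: sec 62.8° = 2.1877.
τ(634 nm) = 0.114 × (520/634)⁴ × 2.1877 = 0.114 × 0.4525 × 2.1877 = 0.1129.
τ(474 nm) = 0.114 × (520/474)⁴ × 2.1877 = 0.114 × 1.4484 × 2.1877 = 0.3612.
T(634)/T(474) = exp(τ_B − τ_A) = exp(0.2484) = 1.2819.

1.28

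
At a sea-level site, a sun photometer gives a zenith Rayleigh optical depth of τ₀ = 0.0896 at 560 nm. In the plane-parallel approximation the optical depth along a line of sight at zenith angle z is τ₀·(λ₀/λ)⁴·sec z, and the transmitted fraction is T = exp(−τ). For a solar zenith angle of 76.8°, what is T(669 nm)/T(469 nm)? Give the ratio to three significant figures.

Airmass: sec 76.8° = 4.3792.
τ(669 nm) = 0.0896 × (560/669)⁴ × 4.3792 = 0.0896 × 0.4910 × 4.3792 = 0.1926.
τ(469 nm) = 0.0896 × (560/469)⁴ × 4.3792 = 0.0896 × 2.0326 × 4.3792 = 0.7976.
T(669)/T(469) = exp(τ_B − τ_A) = exp(0.6049) = 1.8311.

1.83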